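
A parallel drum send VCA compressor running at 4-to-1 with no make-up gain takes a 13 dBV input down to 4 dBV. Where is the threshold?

1 dBV

Gain reduction = 13 − 4 = 9 dB; output overshoot = GR / (R − 1) = 9 / 3 = 3 dB.
Threshold = output − output overshoot = 4 − 3 = 1 dBV.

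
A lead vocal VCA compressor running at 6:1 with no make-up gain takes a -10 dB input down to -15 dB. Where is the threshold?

Gain reduction = -10 − (-15) = 5 dB; output overshoot = GR / (R − 1) = 5 / 5 = 1 dB.
Threshold = output − output overshoot = -15 − 1 = -16 dB.

-16 dB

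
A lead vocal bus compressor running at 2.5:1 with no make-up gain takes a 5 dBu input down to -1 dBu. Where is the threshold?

Input is 10 dB above T (since output overshoot × R = input overshoot: (-1 − T)·2.5 = 5 − T gives T = -5 dBu).
Check: -5 + (5 − (-5))/2.5 = -5 + 4 = -1 dBu. ✓

-5 dBu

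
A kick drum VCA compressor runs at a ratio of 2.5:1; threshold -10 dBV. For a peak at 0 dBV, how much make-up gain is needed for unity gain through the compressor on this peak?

The peak compresses to -10 + 10/2.5 = -6 dBV.
To reach 0 dBV requires 0 − (-6) = 6 dB of make-up.

6 dB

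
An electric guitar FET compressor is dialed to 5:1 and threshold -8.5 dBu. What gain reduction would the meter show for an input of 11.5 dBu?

Overshoot = 11.5 − (-8.5) = 20 dB.
A 5:1 ratio leaves 4 dB of that excess.
GR = overshoot in − overshoot out = 20 − 4 = 16 dB.

16 dB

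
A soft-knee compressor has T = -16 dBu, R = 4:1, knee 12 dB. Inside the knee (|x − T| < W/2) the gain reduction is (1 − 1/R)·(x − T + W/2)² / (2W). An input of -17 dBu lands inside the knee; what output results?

x − T + W/2 = -17 − (-16) + 6 = 5.
GR = (1 − 1/4) × 5² / 24 = 0.75 × 25 / 24 = 0.78125 dB.
Output = -17 − 0.78125 = -17.78125 dBu.

-17.78125 dBu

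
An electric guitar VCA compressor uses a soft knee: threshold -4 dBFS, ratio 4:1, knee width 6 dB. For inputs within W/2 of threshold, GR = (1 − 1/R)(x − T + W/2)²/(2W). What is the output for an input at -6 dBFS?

-6.0625 dBFS

x − T + W/2 = -6 − (-4) + 3 = 1.
GR = (1 − 1/4) × 1² / 12 = 0.75 × 1 / 12 = 0.0625 dB.
Output = -6 − 0.0625 = -6.0625 dBFS.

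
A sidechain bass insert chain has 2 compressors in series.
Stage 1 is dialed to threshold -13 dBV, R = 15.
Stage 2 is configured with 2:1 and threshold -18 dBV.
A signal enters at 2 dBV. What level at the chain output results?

-15 dBV

Stage 1: 2 dBV is 15 dB over -13 dBV; at 15:1 that becomes 1 dB over, giving -12 dBV.
Stage 2: overshoot 6 dB → 6/2 = 3 dB → -15 dBV.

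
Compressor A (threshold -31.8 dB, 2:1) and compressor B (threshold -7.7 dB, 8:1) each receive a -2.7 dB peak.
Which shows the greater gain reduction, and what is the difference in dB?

A: overshoot 29.1 dB → output overshoot 14.55 dB → GR 14.55 dB.
B: overshoot 5 dB → output overshoot 0.625 dB → GR 4.375 dB.
Difference: 10.175 dB in favour of A.

A, by 10.175 dB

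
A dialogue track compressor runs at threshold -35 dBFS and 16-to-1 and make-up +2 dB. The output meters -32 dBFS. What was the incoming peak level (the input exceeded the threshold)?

Remove make-up: -32 − 2 = -34 dBFS.
Post-compression overshoot = -34 − (-35) = 1 dB.
Undo the ratio: input overshoot = 1 × 16 = 16 dB, giving input = -19 dBFS.

-19 dBFS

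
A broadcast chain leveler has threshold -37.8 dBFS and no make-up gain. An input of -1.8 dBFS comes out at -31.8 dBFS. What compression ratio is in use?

6:1

Input overshoot = -1.8 − (-37.8) = 36 dB; output overshoot = -31.8 − (-37.8) = 6 dB.
Ratio = 36 / 6 = 6.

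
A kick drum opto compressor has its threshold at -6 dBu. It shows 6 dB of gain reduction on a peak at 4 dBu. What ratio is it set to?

Input overshoot = 4 − (-6) = 10 dB.
Output overshoot = 10 − 6 = 4 dB.
Ratio = input overshoot / output overshoot = 10 / 4 = 2.5.

2.5:1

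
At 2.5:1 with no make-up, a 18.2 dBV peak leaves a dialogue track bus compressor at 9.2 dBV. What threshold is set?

Input is 15 dB above T (since output overshoot × R = input overshoot: (9.2 − T)·2.5 = 18.2 − T gives T = 3.2 dBV).
Check: 3.2 + (18.2 − 3.2)/2.5 = 3.2 + 6 = 9.2 dBV. ✓

3.2 dBV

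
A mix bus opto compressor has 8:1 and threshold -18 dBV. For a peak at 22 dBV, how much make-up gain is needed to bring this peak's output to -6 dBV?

7 dB

Without make-up, output = threshold + overshoot/8 = -18 + 5 = -13 dBV.
Gap to target: 7 dB.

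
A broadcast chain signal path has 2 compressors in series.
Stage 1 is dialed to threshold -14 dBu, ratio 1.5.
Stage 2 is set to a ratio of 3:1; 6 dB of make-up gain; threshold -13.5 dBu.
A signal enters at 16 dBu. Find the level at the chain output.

Stage 1: 30 dB above -14 dBu, reduced 1.5:1 to 20 dB above → 6 dBu.
Stage 2: 19.5 dB above -13.5 dBu, reduced 3:1 to 6.5 dB above → -7 dBu; +6 dB make-up → -1 dBu.

-1 dBu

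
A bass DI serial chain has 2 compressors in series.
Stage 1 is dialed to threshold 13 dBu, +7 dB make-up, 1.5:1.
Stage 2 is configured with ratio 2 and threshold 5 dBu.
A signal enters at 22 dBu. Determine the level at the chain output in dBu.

15.5 dBu

Stage 1: overshoot 9 dB → 9/1.5 = 6 dB → 19 dBu; +7 dB make-up → 26 dBu.
Stage 2: 26 dBu is 21 dB over 5 dBu; at 2:1 that becomes 10.5 dB over, giving 15.5 dBu.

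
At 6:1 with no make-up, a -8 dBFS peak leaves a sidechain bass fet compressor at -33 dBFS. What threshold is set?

-38 dBFS

Let T be the threshold. Output overshoot = (input overshoot)/R, so -33 − T = (-8 − T)/6.
6·(-33 − T) = -8 − T → 5·T = -198 − (-8) = -190.
T = -190/5 = -38 dBFS.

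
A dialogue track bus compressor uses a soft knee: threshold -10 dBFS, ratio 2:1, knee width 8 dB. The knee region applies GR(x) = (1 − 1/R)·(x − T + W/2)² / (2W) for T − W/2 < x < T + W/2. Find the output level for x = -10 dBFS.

x − T + W/2 = -10 − (-10) + 4 = 4.
GR = (1 − 1/2) × 4² / 16 = 0.5 × 16 / 16 = 0.5 dB.
Output = -10 − 0.5 = -10.5 dBFS.

-10.5 dBFS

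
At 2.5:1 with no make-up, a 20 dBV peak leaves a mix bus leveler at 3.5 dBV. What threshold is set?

Let T be the threshold. Output overshoot = (input overshoot)/R, so 3.5 − T = (20 − T)/2.5.
2.5·(3.5 − T) = 20 − T → 1.5·T = 8.75 − 20 = -11.25.
T = -11.25/1.5 = -7.5 dBV.

-7.5 dBV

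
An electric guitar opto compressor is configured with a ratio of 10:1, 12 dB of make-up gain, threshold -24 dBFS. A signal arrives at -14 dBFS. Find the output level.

The input is 10 dB above the -24 dBFS threshold.
The 10 dB excess becomes 1 dB after 10:1 reduction.
Output = -24 + 1 = -23 dBFS; make-up adds 12 dB, giving -11 dBFS.

-11 dBFS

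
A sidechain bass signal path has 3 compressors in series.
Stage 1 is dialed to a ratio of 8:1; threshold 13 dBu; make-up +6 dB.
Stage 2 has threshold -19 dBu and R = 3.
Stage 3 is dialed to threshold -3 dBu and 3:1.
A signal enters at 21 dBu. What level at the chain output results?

Stage 1: overshoot 8 dB → 8/8 = 1 dB → 14 dBu; +6 dB make-up → 20 dBu.
Stage 2: 20 dBu is 39 dB over -19 dBu; at 3:1 that becomes 13 dB over, giving -6 dBu.
Stage 3: below threshold (-6 ≤ -3); passes unchanged; output -6 dBu.

-6 dBu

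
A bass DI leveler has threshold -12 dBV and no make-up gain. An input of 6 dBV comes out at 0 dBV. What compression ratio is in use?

Input overshoot = 6 − (-12) = 18 dB; output overshoot = 0 − (-12) = 12 dB.
Ratio = 18 / 12 = 1.5.

1.5:1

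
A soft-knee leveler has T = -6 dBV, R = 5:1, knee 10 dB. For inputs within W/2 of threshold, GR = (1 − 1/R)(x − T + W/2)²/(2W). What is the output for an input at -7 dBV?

x − T + W/2 = -7 − (-6) + 5 = 4.
GR = (1 − 1/5) × 4² / 20 = 0.8 × 16 / 20 = 0.64 dB.
Output = -7 − 0.64 = -7.64 dBV.

-7.64 dBV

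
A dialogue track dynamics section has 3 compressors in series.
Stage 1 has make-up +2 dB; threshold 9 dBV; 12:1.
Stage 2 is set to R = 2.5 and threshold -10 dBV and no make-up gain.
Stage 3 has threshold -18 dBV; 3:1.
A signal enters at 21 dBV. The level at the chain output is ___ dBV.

Stage 1: 21 dBV is 12 dB over 9 dBV; at 12:1 that becomes 1 dB over, giving 10 dBV; +2 dB make-up → 12 dBV.
Stage 2: 12 dBV is 22 dB over -10 dBV; at 2.5:1 that becomes 8.8 dB over, giving -1.2 dBV.
Stage 3: overshoot 16.8 dB → 16.8/3 = 5.6 dB → -12.4 dBV.

-12.4 dBV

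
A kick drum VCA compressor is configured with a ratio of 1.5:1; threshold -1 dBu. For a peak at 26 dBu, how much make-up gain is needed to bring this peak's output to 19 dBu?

Overshoot 27 dB → 27/1.5 = 18 dB after compression, so the compressed level is -1 + 18 = 17 dBu.
Make-up = target − compressed = 19 − 17 = 2 dB.

2 dB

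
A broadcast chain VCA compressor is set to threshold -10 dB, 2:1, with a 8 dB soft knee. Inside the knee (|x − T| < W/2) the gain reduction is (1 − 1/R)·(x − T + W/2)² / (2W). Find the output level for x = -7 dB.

-8.53125 dB

x − T + W/2 = -7 − (-10) + 4 = 7.
GR = (1 − 1/2) × 7² / 16 = 0.5 × 49 / 16 = 1.53125 dB.
Output = -7 − 1.53125 = -8.53125 dB.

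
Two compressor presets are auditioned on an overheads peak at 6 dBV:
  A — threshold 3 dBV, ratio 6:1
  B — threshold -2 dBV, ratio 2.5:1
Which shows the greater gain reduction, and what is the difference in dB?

A: overshoot 3 dB → output overshoot 0.5 dB → GR 2.5 dB.
B: overshoot 8 dB → output overshoot 3.2 dB → GR 4.8 dB.
B applies 2.3 dB more gain reduction.

B, by 2.3 dB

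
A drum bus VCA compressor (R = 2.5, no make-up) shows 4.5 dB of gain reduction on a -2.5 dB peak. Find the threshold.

Input is 7.5 dB above T (since output overshoot × R = input overshoot: (-7 − T)·2.5 = -2.5 − T gives T = -10 dB).
Check: -10 + (-2.5 − (-10))/2.5 = -10 + 3 = -7 dB. ✓

-10 dB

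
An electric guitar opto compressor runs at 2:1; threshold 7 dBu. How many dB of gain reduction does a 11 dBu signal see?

11 dBu exceeds the threshold by 4 dB.
After 2:1 compression the overshoot becomes 4/2 = 2 dB.
Gain reduction = 4 − 2 = 2 dB.

2 dB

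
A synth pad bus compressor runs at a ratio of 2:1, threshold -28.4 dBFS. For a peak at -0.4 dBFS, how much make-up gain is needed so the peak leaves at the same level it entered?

14 dB

Without make-up, output = threshold + overshoot/2 = -28.4 + 14 = -14.4 dBFS.
Gap to target: 14 dB.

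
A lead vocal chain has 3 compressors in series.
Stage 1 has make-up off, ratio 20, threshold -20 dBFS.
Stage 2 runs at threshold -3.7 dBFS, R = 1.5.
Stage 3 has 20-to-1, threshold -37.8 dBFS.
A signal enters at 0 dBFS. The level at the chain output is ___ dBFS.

Stage 1: 0 dBFS is 20 dB over -20 dBFS; at 20:1 that becomes 1 dB over, giving -19 dBFS.
Stage 2: -19 dBFS is at or below the -3.7 dBFS threshold — no compression; output -19 dBFS.
Stage 3: 18.8 dB above -37.8 dBFS, reduced 20:1 to 0.94 dB above → -36.86 dBFS.

-36.86 dBFS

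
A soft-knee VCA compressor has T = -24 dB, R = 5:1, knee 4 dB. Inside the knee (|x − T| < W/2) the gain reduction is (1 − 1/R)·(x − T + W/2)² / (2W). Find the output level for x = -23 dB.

-23.9 dB

x − T + W/2 = -23 − (-24) + 2 = 3.
GR = (1 − 1/5) × 3² / 8 = 0.8 × 9 / 8 = 0.9 dB.
Output = -23 − 0.9 = -23.9 dB.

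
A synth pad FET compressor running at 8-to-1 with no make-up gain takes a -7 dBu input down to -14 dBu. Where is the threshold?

-15 dBu

Input is 8 dB above T (since output overshoot × R = input overshoot: (-14 − T)·8 = -7 − T gives T = -15 dBu).
Check: -15 + (-7 − (-15))/8 = -15 + 1 = -14 dBu. ✓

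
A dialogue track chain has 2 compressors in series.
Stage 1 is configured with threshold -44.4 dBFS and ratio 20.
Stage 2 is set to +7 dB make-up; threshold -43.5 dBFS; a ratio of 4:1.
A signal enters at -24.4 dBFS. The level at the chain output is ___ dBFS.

-36.475 dBFS

Stage 1: 20 dB above -44.4 dBFS, reduced 20:1 to 1 dB above → -43.4 dBFS.
Stage 2: -43.4 dBFS is 0.1 dB over -43.5 dBFS; at 4:1 that becomes 0.025 dB over, giving -43.475 dBFS; +7 dB make-up → -36.475 dBFS.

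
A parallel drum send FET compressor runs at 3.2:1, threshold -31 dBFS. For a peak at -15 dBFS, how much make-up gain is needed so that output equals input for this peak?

Without make-up, output = threshold + overshoot/3.2 = -31 + 5 = -26 dBFS.
Gap to target: 11 dB.

11 dB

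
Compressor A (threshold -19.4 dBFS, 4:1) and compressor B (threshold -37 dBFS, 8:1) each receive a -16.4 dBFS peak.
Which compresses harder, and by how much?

B, by 15.775 dB

A: 3 dB over, compressed to 0.75 dB over, so 2.25 dB of GR.
B: 20.6 dB over, compressed to 2.575 dB over, so 18.025 dB of GR.
B applies 15.775 dB more gain reduction.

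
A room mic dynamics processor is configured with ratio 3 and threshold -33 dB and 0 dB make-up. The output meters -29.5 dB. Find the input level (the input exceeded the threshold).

-22.5 dB

Post-compression overshoot = -29.5 − (-33) = 3.5 dB.
Input overshoot = R × output overshoot = 10.5 dB → input = -33 + 10.5 = -22.5 dB.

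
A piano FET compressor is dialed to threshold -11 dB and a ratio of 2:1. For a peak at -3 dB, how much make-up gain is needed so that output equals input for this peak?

Without make-up, output = threshold + overshoot/2 = -11 + 4 = -7 dB.
Gap to target: 4 dB.

4 dB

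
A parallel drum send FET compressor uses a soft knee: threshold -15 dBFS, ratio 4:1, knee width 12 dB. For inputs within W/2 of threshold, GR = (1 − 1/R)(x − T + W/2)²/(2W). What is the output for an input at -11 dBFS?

x − T + W/2 = -11 − (-15) + 6 = 10.
GR = (1 − 1/4) × 10² / 24 = 0.75 × 100 / 24 = 3.125 dB.
Output = -11 − 3.125 = -14.125 dBFS.

-14.125 dBFS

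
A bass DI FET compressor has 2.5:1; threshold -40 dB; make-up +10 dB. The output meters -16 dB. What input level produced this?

Stripping the +10 dB make-up gives -26 dB at the gain stage.
Post-compression overshoot = -26 − (-40) = 14 dB.
Input overshoot = R × output overshoot = 35 dB → input = -40 + 35 = -5 dB.

-5 dB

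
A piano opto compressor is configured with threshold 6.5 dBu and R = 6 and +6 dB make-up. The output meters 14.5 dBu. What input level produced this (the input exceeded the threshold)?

Before make-up, the level was 14.5 − 6 = 8.5 dBu.
The compressed level sits 8.5 − 6.5 = 2 dB over threshold.
Undo the ratio: input overshoot = 2 × 6 = 12 dB, giving input = 18.5 dBu.

18.5 dBu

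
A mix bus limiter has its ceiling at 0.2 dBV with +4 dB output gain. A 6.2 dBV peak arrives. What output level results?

4.2 dBV

At ∞:1, everything above 0.2 dBV is held at the ceiling.
Output gain then adds 4 dB: 0.2 + 4 = 4.2 dBV.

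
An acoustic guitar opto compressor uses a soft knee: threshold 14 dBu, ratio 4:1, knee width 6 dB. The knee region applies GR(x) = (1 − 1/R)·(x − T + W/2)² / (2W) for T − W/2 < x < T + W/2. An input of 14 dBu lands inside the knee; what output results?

13.4375 dBu

x − T + W/2 = 14 − 14 + 3 = 3.
GR = (1 − 1/4) × 3² / 12 = 0.75 × 9 / 12 = 0.5625 dB.
Output = 14 − 0.5625 = 13.4375 dBu.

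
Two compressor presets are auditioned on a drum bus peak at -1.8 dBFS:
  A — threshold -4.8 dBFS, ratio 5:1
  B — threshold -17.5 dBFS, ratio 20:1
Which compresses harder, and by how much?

A: 3 dB over, compressed to 0.6 dB over, so 2.4 dB of GR.
B: 15.7 dB over, compressed to 0.785 dB over, so 14.915 dB of GR.
B reduces 12.515 dB more.

B, by 12.515 dB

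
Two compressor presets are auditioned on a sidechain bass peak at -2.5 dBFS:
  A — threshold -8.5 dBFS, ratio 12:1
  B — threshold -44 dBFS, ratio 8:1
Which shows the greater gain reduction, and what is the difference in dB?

A: GR = 6 − 6/12 = 5.5 dB.
B: GR = 41.5 − 41.5/8 = 36.3125 dB.
B applies 30.8125 dB more gain reduction.

B, by 30.8125 dB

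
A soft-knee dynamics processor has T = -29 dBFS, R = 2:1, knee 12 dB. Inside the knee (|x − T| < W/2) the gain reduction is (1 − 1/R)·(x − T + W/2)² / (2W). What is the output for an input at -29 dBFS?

x − T + W/2 = -29 − (-29) + 6 = 6.
GR = (1 − 1/2) × 6² / 24 = 0.5 × 36 / 24 = 0.75 dB.
Output = -29 − 0.75 = -29.75 dBFS.

-29.75 dBFS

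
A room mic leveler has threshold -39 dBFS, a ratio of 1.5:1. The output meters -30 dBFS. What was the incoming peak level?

-25.5 dBFS

That's 9 dB above the -39 dBFS threshold.
Input overshoot = R × output overshoot = 13.5 dB → input = -39 + 13.5 = -25.5 dBFS.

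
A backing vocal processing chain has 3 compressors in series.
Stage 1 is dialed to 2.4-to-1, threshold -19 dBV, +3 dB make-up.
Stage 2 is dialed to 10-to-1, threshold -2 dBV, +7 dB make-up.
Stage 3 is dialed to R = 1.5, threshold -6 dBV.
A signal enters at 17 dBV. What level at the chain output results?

1.4 dBV

Stage 1: overshoot 36 dB → 36/2.4 = 15 dB → -4 dBV; +3 dB make-up → -1 dBV.
Stage 2: 1 dB above -2 dBV, reduced 10:1 to 0.1 dB above → -1.9 dBV; +7 dB make-up → 5.1 dBV.
Stage 3: overshoot 11.1 dB → 11.1/1.5 = 7.4 dB → 1.4 dBV.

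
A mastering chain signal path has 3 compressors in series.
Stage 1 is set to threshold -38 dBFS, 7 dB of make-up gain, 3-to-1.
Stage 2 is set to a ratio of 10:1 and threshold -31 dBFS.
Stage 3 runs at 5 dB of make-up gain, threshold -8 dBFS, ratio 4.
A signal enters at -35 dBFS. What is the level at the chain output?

-25.9 dBFS

Stage 1: -35 dBFS is 3 dB over -38 dBFS; at 3:1 that becomes 1 dB over, giving -37 dBFS; +7 dB make-up → -30 dBFS.
Stage 2: 1 dB above -31 dBFS, reduced 10:1 to 0.1 dB above → -30.9 dBFS.
Stage 3: below threshold (-30.9 ≤ -8); passes unchanged; make-up brings it to -25.9 dBFS.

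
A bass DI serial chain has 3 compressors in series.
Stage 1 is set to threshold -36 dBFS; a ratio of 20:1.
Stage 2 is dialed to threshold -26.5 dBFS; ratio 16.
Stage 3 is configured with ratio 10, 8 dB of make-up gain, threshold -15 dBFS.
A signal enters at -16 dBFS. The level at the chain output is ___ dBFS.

-27 dBFS

Stage 1: overshoot 20 dB → 20/20 = 1 dB → -35 dBFS.
Stage 2: -35 dBFS is at or below the -26.5 dBFS threshold — no compression; output -35 dBFS.
Stage 3: -35 dBFS ≤ -15 dBFS, so stage 3 doesn't engage; make-up brings it to -27 dBFS.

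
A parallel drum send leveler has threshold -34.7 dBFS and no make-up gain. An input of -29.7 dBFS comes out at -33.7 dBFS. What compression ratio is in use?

Input overshoot = -29.7 − (-34.7) = 5 dB; output overshoot = -33.7 − (-34.7) = 1 dB.
Ratio = 5 / 1 = 5.

5:1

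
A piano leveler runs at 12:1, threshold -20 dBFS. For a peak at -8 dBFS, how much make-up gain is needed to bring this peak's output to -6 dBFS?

Overshoot 12 dB → 12/12 = 1 dB after compression, so the compressed level is -20 + 1 = -19 dBFS.
Make-up = target − compressed = -6 − (-19) = 13 dB.

13 dB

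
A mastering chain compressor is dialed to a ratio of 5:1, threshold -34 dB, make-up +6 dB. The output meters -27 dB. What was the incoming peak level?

Stripping the +6 dB make-up gives -33 dB at the gain stage.
That's 1 dB above the -34 dB threshold.
Undo the ratio: input overshoot = 1 × 5 = 5 dB, giving input = -29 dB.

-29 dB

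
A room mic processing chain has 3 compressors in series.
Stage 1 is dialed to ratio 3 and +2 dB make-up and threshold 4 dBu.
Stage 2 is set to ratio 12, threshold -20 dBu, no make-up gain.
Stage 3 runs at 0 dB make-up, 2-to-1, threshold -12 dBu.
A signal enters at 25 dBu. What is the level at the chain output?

-17.25 dBu

Stage 1: 25 dBu is 21 dB over 4 dBu; at 3:1 that becomes 7 dB over, giving 11 dBu; +2 dB make-up → 13 dBu.
Stage 2: 33 dB above -20 dBu, reduced 12:1 to 2.75 dB above → -17.25 dBu.
Stage 3: -17.25 dBu is at or below the -12 dBu threshold — no compression; output -17.25 dBu.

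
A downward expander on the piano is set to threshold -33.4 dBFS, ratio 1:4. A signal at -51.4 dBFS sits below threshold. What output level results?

-105.4 dBFS

Undershoot = (-33.4) − (-51.4) = 18 dB.
At 1:4, that expands to 72 dB under threshold.
Output = -33.4 − 72 = -105.4 dBFS.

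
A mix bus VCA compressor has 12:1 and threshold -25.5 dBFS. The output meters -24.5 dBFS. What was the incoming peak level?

-13.5 dBFS

That's 1 dB above the -25.5 dBFS threshold.
Input overshoot = R × output overshoot = 12 dB → input = -25.5 + 12 = -13.5 dBFS.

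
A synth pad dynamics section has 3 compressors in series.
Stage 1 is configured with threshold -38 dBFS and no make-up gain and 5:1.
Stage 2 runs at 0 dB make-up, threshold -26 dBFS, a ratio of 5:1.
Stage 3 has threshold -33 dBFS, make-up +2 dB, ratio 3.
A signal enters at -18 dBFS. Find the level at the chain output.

-32 dBFS

Stage 1: -18 dBFS is 20 dB over -38 dBFS; at 5:1 that becomes 4 dB over, giving -34 dBFS.
Stage 2: -34 dBFS is at or below the -26 dBFS threshold — no compression; output -34 dBFS.
Stage 3: -34 dBFS ≤ -33 dBFS, so stage 3 doesn't engage; make-up brings it to -32 dBFS.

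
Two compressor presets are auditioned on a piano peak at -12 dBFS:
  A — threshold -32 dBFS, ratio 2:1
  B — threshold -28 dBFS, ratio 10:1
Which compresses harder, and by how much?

A: overshoot 20 dB → output overshoot 10 dB → GR 10 dB.
B: overshoot 16 dB → output overshoot 1.6 dB → GR 14.4 dB.
Difference: 4.4 dB in favour of B.

B, by 4.4 dB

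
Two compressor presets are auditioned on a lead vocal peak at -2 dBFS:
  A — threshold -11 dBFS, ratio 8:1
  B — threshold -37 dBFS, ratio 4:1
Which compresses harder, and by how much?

A: 9 dB over, compressed to 1.125 dB over, so 7.875 dB of GR.
B: 35 dB over, compressed to 8.75 dB over, so 26.25 dB of GR.
B applies 18.375 dB more gain reduction.

B, by 18.375 dB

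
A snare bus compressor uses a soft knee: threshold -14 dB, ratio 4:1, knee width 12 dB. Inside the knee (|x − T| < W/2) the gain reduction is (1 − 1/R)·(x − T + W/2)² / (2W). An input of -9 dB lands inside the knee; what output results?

-12.78125 dB

x − T + W/2 = -9 − (-14) + 6 = 11.
GR = (1 − 1/4) × 11² / 24 = 0.75 × 121 / 24 = 3.78125 dB.
Output = -9 − 3.78125 = -12.78125 dB.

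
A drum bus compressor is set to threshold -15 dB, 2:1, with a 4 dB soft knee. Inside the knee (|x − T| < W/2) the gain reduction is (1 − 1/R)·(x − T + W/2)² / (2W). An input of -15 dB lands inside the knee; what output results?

-15.25 dB

x − T + W/2 = -15 − (-15) + 2 = 2.
GR = (1 − 1/2) × 2² / 8 = 0.5 × 4 / 8 = 0.25 dB.
Output = -15 − 0.25 = -15.25 dB.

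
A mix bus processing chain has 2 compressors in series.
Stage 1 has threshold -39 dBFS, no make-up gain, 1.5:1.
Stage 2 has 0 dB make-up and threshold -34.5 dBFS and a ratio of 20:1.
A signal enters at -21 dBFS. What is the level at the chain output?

-34.125 dBFS

Stage 1: -21 dBFS is 18 dB over -39 dBFS; at 1.5:1 that becomes 12 dB over, giving -27 dBFS.
Stage 2: 7.5 dB above -34.5 dBFS, reduced 20:1 to 0.375 dB above → -34.125 dBFS.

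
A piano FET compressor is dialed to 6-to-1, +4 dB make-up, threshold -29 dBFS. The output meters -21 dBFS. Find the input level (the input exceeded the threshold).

Before make-up, the level was -21 − 4 = -25 dBFS.
That's 4 dB above the -29 dBFS threshold.
Input overshoot = R × output overshoot = 24 dB → input = -29 + 24 = -5 dBFS.

-5 dBFS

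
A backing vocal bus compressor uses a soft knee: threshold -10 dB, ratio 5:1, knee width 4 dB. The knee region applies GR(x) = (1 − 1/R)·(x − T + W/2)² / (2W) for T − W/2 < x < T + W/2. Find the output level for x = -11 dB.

x − T + W/2 = -11 − (-10) + 2 = 1.
GR = (1 − 1/5) × 1² / 8 = 0.8 × 1 / 8 = 0.1 dB.
Output = -11 − 0.1 = -11.1 dB.

-11.1 dB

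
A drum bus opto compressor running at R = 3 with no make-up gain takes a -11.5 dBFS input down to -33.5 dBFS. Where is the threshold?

-44.5 dBFS

Input is 33 dB above T (since output overshoot × R = input overshoot: (-33.5 − T)·3 = -11.5 − T gives T = -44.5 dBFS).
Check: -44.5 + (-11.5 − (-44.5))/3 = -44.5 + 11 = -33.5 dBFS. ✓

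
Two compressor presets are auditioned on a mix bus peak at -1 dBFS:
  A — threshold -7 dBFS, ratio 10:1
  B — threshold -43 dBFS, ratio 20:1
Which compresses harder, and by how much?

B, by 34.5 dB

A: 6 dB over, compressed to 0.6 dB over, so 5.4 dB of GR.
B: 42 dB over, compressed to 2.1 dB over, so 39.9 dB of GR.
B reduces 34.5 dB more.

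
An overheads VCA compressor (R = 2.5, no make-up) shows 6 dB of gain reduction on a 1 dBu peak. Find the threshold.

-9 dBu

Let T be the threshold. Output overshoot = (input overshoot)/R, so -5 − T = (1 − T)/2.5.
2.5·(-5 − T) = 1 − T → 1.5·T = -12.5 − 1 = -13.5.
T = -13.5/1.5 = -9 dBu.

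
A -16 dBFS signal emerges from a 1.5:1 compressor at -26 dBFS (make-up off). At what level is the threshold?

Let T be the threshold. Output overshoot = (input overshoot)/R, so -26 − T = (-16 − T)/1.5.
1.5·(-26 − T) = -16 − T → 0.5·T = -39 − (-16) = -23.
T = -23/0.5 = -46 dBFS.

-46 dBFS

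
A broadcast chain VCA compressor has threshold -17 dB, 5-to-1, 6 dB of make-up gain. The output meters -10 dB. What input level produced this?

-12 dB

Remove make-up: -10 − 6 = -16 dB.
Post-compression overshoot = -16 − (-17) = 1 dB.
Undo the ratio: input overshoot = 1 × 5 = 5 dB, giving input = -12 dB.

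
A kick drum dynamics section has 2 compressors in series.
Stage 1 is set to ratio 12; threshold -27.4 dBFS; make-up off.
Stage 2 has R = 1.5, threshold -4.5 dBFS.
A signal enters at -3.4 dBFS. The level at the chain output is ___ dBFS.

Stage 1: -3.4 dBFS is 24 dB over -27.4 dBFS; at 12:1 that becomes 2 dB over, giving -25.4 dBFS.
Stage 2: below threshold (-25.4 ≤ -4.5); passes unchanged; output -25.4 dBFS.

-25.4 dBFS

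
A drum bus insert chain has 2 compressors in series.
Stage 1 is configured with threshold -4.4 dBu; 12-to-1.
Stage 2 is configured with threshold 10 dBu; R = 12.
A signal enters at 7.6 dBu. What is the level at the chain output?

Stage 1: overshoot 12 dB → 12/12 = 1 dB → -3.4 dBu.
Stage 2: -3.4 dBu is at or below the 10 dBu threshold — no compression; output -3.4 dBu.

-3.4 dBu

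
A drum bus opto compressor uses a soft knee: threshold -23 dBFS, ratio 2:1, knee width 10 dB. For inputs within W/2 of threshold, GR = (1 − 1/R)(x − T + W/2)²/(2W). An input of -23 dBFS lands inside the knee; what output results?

x − T + W/2 = -23 − (-23) + 5 = 5.
GR = (1 − 1/2) × 5² / 20 = 0.5 × 25 / 20 = 0.625 dB.
Output = -23 − 0.625 = -23.625 dBFS.

-23.625 dBFS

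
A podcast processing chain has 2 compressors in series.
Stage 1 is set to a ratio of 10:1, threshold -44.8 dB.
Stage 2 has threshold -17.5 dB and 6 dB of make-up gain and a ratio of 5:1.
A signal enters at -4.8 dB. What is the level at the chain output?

-34.8 dB

Stage 1: -4.8 dB is 40 dB over -44.8 dB; at 10:1 that becomes 4 dB over, giving -40.8 dB.
Stage 2: -40.8 dB is at or below the -17.5 dB threshold — no compression; make-up brings it to -34.8 dB.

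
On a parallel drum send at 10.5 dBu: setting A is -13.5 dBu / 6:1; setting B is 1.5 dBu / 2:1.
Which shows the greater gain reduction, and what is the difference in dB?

A, by 15.5 dB

A: overshoot 24 dB → output overshoot 4 dB → GR 20 dB.
B: overshoot 9 dB → output overshoot 4.5 dB → GR 4.5 dB.
A reduces 15.5 dB more.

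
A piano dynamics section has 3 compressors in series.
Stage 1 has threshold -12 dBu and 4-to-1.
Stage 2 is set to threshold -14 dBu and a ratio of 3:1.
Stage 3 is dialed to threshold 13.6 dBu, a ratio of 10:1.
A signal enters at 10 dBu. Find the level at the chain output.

-11.5 dBu

Stage 1: 10 dBu is 22 dB over -12 dBu; at 4:1 that becomes 5.5 dB over, giving -6.5 dBu.
Stage 2: 7.5 dB above -14 dBu, reduced 3:1 to 2.5 dB above → -11.5 dBu.
Stage 3: below threshold (-11.5 ≤ 13.6); passes unchanged; output -11.5 dBu.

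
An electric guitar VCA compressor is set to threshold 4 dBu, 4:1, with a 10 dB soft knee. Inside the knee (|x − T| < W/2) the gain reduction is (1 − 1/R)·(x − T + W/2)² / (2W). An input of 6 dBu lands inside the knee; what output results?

x − T + W/2 = 6 − 4 + 5 = 7.
GR = (1 − 1/4) × 7² / 20 = 0.75 × 49 / 20 = 1.8375 dB.
Output = 6 − 1.8375 = 4.1625 dBu.

4.1625 dBu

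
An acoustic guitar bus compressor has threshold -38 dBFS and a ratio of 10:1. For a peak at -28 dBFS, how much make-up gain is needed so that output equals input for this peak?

9 dB

Overshoot 10 dB → 10/10 = 1 dB after compression, so the compressed level is -38 + 1 = -37 dBFS.
Make-up = target − compressed = -28 − (-37) = 9 dB.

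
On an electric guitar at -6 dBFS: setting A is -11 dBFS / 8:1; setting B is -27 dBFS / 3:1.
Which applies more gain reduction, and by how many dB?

A: GR = 5 − 5/8 = 4.375 dB.
B: GR = 21 − 21/3 = 14 dB.
B applies 9.625 dB more gain reduction.

B, by 9.625 dB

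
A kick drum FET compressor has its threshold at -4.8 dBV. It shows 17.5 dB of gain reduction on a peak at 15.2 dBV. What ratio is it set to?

8:1

Input overshoot = 15.2 − (-4.8) = 20 dB.
Output overshoot = 20 − 17.5 = 2.5 dB.
Ratio = input overshoot / output overshoot = 20 / 2.5 = 8.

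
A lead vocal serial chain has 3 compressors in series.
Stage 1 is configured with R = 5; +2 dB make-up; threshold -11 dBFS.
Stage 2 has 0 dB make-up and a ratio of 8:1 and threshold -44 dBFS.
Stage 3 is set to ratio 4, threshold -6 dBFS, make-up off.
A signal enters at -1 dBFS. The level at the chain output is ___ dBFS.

Stage 1: 10 dB above -11 dBFS, reduced 5:1 to 2 dB above → -9 dBFS; +2 dB make-up → -7 dBFS.
Stage 2: overshoot 37 dB → 37/8 = 4.625 dB → -39.375 dBFS.
Stage 3: -39.375 dBFS ≤ -6 dBFS, so stage 3 doesn't engage; output -39.375 dBFS.

-39.375 dBFS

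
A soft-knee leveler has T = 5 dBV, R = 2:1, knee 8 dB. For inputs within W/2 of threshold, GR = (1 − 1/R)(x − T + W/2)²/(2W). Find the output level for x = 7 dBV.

5.875 dBV

x − T + W/2 = 7 − 5 + 4 = 6.
GR = (1 − 1/2) × 6² / 16 = 0.5 × 36 / 16 = 1.125 dB.
Output = 7 − 1.125 = 5.875 dBV.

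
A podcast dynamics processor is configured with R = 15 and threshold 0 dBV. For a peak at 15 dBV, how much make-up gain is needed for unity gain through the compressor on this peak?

14 dB

Overshoot 15 dB → 15/15 = 1 dB after compression, so the compressed level is 0 + 1 = 1 dBV.
Make-up = target − compressed = 15 − 1 = 14 dB.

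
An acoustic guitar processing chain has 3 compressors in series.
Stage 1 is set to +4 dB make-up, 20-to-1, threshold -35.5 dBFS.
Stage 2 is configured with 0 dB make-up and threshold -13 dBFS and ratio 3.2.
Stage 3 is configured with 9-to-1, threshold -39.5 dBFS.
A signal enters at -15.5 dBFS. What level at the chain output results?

-38.5 dBFS

Stage 1: overshoot 20 dB → 20/20 = 1 dB → -34.5 dBFS; +4 dB make-up → -30.5 dBFS.
Stage 2: -30.5 dBFS is at or below the -13 dBFS threshold — no compression; output -30.5 dBFS.
Stage 3: -30.5 dBFS is 9 dB over -39.5 dBFS; at 9:1 that becomes 1 dB over, giving -38.5 dBFS.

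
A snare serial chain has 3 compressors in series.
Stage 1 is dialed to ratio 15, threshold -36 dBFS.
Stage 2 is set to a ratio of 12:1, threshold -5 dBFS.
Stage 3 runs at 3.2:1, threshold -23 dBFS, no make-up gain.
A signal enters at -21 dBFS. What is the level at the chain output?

Stage 1: -21 dBFS is 15 dB over -36 dBFS; at 15:1 that becomes 1 dB over, giving -35 dBFS.
Stage 2: -35 dBFS ≤ -5 dBFS, so stage 2 doesn't engage; output -35 dBFS.
Stage 3: -35 dBFS is at or below the -23 dBFS threshold — no compression; output -35 dBFS.

-35 dBFS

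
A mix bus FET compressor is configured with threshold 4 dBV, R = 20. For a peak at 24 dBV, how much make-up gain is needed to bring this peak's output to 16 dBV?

11 dB

Without make-up, output = threshold + overshoot/20 = 4 + 1 = 5 dBV.
Gap to target: 11 dB.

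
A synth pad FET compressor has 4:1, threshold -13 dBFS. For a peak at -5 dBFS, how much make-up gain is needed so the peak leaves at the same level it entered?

6 dB

Without make-up, output = threshold + overshoot/4 = -13 + 2 = -11 dBFS.
Gap to target: 6 dB.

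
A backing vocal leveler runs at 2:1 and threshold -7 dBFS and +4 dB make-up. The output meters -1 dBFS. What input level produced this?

Stripping the +4 dB make-up gives -5 dBFS at the gain stage.
The compressed level sits -5 − (-7) = 2 dB over threshold.
Before 2:1 compression the overshoot was 2 × 2 = 4 dB, so input = -7 + 4 = -3 dBFS.

-3 dBFS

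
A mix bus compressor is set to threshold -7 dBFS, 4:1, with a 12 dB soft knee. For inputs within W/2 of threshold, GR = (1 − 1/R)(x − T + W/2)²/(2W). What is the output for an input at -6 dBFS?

-7.53125 dBFS

x − T + W/2 = -6 − (-7) + 6 = 7.
GR = (1 − 1/4) × 7² / 24 = 0.75 × 49 / 24 = 1.53125 dB.
Output = -6 − 1.53125 = -7.53125 dBFS.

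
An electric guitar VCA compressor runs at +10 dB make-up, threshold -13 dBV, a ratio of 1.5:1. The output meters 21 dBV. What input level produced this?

23 dBV

Before make-up, the level was 21 − 10 = 11 dBV.
The compressed level sits 11 − (-13) = 24 dB over threshold.
Undo the ratio: input overshoot = 24 × 1.5 = 36 dB, giving input = 23 dBV.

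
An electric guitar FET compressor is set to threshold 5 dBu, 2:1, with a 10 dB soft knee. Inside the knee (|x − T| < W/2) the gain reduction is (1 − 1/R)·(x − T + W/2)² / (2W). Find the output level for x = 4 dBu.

3.6 dBu

x − T + W/2 = 4 − 5 + 5 = 4.
GR = (1 − 1/2) × 4² / 20 = 0.5 × 16 / 20 = 0.4 dB.
Output = 4 − 0.4 = 3.6 dBu.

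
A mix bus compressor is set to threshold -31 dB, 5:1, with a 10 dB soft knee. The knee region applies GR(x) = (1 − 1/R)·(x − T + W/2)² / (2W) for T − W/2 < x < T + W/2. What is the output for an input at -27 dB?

x − T + W/2 = -27 − (-31) + 5 = 9.
GR = (1 − 1/5) × 9² / 20 = 0.8 × 81 / 20 = 3.24 dB.
Output = -27 − 3.24 = -30.24 dB.

-30.24 dB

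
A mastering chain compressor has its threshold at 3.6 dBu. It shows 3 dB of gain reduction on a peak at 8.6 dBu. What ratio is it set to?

2.5:1

Input overshoot = 8.6 − 3.6 = 5 dB.
Output overshoot = 5 − 3 = 2 dB.
Ratio = input overshoot / output overshoot = 5 / 2 = 2.5.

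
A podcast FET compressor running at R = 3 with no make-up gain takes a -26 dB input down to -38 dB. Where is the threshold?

-44 dB

Gain reduction = -26 − (-38) = 12 dB; output overshoot = GR / (R − 1) = 12 / 2 = 6 dB.
Threshold = output − output overshoot = -38 − 6 = -44 dB.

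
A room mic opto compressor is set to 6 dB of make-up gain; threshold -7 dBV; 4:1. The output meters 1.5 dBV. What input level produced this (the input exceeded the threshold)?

Stripping the +6 dB make-up gives -4.5 dBV at the gain stage.
Post-compression overshoot = -4.5 − (-7) = 2.5 dB.
Undo the ratio: input overshoot = 2.5 × 4 = 10 dB, giving input = 3 dBV.

3 dBV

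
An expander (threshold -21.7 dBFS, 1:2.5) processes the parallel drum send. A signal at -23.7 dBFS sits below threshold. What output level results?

Undershoot = (-21.7) − (-23.7) = 2 dB.
At 1:2.5, that expands to 5 dB under threshold.
Output = -21.7 − 5 = -26.7 dBFS.

-26.7 dBFS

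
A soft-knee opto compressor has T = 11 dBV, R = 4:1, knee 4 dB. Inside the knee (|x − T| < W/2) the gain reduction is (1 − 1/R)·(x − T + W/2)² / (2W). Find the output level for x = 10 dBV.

x − T + W/2 = 10 − 11 + 2 = 1.
GR = (1 − 1/4) × 1² / 8 = 0.75 × 1 / 8 = 0.09375 dB.
Output = 10 − 0.09375 = 9.90625 dBV.

9.90625 dBV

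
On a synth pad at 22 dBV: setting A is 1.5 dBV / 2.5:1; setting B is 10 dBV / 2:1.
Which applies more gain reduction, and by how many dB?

A, by 6.3 dB

A: GR = 20.5 − 20.5/2.5 = 12.3 dB.
B: GR = 12 − 12/2 = 6 dB.
A applies 6.3 dB more gain reduction.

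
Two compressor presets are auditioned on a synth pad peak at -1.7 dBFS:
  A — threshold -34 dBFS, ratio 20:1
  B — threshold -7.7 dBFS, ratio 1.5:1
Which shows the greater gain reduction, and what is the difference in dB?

A, by 28.685 dB

A: overshoot 32.3 dB → output overshoot 1.615 dB → GR 30.685 dB.
B: overshoot 6 dB → output overshoot 4 dB → GR 2 dB.
Difference: 28.685 dB in favour of A.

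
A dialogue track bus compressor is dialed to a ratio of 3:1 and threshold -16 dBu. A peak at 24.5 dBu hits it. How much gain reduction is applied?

27 dB

The signal is 40.5 dB above threshold.
A 3:1 ratio leaves 13.5 dB of that excess.
GR = overshoot in − overshoot out = 40.5 − 13.5 = 27 dB.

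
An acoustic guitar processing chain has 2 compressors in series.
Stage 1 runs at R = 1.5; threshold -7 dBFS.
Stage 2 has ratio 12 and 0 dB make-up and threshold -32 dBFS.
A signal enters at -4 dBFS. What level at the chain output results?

Stage 1: overshoot 3 dB → 3/1.5 = 2 dB → -5 dBFS.
Stage 2: overshoot 27 dB → 27/12 = 2.25 dB → -29.75 dBFS.

-29.75 dBFS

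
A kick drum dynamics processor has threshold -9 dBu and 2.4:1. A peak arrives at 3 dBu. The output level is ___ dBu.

3 dBu sits 12 dB over threshold.
At 2.4:1 the overshoot is divided by 2.4, leaving 5 dB above threshold.
That puts the output at -4 dBu.

-4 dBu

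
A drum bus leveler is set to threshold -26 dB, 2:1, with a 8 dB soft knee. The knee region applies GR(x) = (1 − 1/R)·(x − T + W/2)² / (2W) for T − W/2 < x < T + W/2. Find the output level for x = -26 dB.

-26.5 dB

x − T + W/2 = -26 − (-26) + 4 = 4.
GR = (1 − 1/2) × 4² / 16 = 0.5 × 16 / 16 = 0.5 dB.
Output = -26 − 0.5 = -26.5 dB.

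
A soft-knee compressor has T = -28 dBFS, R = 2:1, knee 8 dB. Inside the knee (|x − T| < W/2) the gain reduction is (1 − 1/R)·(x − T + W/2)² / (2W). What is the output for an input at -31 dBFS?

x − T + W/2 = -31 − (-28) + 4 = 1.
GR = (1 − 1/2) × 1² / 16 = 0.5 × 1 / 16 = 0.03125 dB.
Output = -31 − 0.03125 = -31.03125 dBFS.

-31.03125 dBFS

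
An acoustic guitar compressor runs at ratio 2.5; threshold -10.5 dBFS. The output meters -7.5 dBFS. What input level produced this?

The compressed level sits -7.5 − (-10.5) = 3 dB over threshold.
Input overshoot = R × output overshoot = 7.5 dB → input = -10.5 + 7.5 = -3 dBFS.

-3 dBFS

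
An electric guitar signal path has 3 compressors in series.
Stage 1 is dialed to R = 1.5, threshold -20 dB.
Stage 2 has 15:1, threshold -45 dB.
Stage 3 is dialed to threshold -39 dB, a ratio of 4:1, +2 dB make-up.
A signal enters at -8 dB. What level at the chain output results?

-40.8 dB

Stage 1: -8 dB is 12 dB over -20 dB; at 1.5:1 that becomes 8 dB over, giving -12 dB.
Stage 2: -12 dB is 33 dB over -45 dB; at 15:1 that becomes 2.2 dB over, giving -42.8 dB.
Stage 3: -42.8 dB ≤ -39 dB, so stage 3 doesn't engage; make-up brings it to -40.8 dB.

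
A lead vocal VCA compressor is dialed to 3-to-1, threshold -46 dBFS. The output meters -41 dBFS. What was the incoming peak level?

-31 dBFS

Post-compression overshoot = -41 − (-46) = 5 dB.
Input overshoot = R × output overshoot = 15 dB → input = -46 + 15 = -31 dBFS.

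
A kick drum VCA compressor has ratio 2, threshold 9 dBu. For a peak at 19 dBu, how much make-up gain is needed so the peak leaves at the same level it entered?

Overshoot 10 dB → 10/2 = 5 dB after compression, so the compressed level is 9 + 5 = 14 dBu.
Make-up = target − compressed = 19 − 14 = 5 dB.

5 dB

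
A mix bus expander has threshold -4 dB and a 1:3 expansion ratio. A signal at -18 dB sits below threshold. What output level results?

The input is 14 dB below the -4 dB threshold.
A 1:3 expander multiplies undershoot by 3: 14 × 3 = 42 dB below threshold.
Output = -4 − 42 = -46 dB.

-46 dB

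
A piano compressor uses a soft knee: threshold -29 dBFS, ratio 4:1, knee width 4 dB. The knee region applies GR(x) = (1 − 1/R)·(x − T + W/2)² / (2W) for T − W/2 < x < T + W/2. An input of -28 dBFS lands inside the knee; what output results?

-28.84375 dBFS

x − T + W/2 = -28 − (-29) + 2 = 3.
GR = (1 − 1/4) × 3² / 8 = 0.75 × 9 / 8 = 0.84375 dB.
Output = -28 − 0.84375 = -28.84375 dBFS.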